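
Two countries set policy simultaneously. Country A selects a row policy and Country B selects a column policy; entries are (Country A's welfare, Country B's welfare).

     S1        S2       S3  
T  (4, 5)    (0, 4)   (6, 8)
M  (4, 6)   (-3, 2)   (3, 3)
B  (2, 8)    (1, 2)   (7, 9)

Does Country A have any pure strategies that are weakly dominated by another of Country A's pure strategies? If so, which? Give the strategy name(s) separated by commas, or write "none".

T: no other strategy beats it everywhere (M at S2 (0>-3); B at S1 (4>2)).
T weakly dominates M — S1: 4=4, S2: 0>-3, S3: 6>3.
B is not dominated — it holds its own against T at S2 (1>0); M at S2 (1>-3).

M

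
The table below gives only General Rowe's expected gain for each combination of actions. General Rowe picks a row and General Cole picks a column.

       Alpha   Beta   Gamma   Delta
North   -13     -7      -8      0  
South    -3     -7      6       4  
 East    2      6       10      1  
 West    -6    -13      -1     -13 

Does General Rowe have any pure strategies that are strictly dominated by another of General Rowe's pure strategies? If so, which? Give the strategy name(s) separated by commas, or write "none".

North, West

North: dominated, since East does at least as well everywhere (Alpha: 2>-13, Beta: 6>-7, Gamma: 10>-8, Delta: 1>0).
South: no other strategy beats it everywhere (North at Alpha (-3>-13); East at Delta (4>1); West at Alpha (-3>-6)).
East is not dominated — it holds its own against North at Alpha (2>-13); South at Alpha (2>-3); West at Alpha (2>-6).
West: dominated, since South does at least as well everywhere (Alpha: -3>-6, Beta: -7>-13, Gamma: 6>-1, Delta: 4>-13).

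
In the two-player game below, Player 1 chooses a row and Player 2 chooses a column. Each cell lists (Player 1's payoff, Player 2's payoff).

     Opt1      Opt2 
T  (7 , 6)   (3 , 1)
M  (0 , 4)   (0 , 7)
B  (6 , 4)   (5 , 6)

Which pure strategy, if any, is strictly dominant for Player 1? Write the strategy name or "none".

none

T fails to dominate B at Opt2 (3<5).
M fails to dominate T at Opt1 (0<7).
B fails to dominate T at Opt1 (6<7).
No single strategy dominates all the others.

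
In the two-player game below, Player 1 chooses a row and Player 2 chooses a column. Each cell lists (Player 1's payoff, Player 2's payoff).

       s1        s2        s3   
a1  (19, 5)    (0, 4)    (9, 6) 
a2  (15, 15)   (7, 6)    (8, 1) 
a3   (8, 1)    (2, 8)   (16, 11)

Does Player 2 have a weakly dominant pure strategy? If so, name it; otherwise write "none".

s1 fails to dominate s2 at a3 (1<8).
s2 fails to dominate s1 at a1 (4<5).
s3 fails to dominate s1 at a2 (1<15).
No single strategy dominates all the others.

none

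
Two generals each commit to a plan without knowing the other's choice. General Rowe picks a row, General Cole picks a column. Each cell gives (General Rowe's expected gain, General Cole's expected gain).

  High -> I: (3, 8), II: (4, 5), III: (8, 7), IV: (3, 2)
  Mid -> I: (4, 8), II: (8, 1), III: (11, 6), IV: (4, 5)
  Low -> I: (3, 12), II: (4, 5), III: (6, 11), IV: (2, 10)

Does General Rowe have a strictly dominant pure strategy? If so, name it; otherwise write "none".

Mid vs High: I: 4>3, II: 8>4, III: 11>8, IV: 4>3.
Mid vs Low: I: 4>3, II: 8>4, III: 11>6, IV: 4>2.
Mid strictly beats every other strategy against every opponent action, so it is strictly dominant.

Mid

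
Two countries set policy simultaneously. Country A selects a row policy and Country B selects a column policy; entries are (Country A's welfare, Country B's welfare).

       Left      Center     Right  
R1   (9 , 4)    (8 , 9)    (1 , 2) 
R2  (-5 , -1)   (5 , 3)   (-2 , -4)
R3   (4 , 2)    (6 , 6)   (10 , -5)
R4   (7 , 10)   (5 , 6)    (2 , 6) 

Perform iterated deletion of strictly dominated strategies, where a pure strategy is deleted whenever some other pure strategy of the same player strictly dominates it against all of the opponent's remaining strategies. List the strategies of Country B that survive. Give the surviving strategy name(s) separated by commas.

Center

Row R2 is eliminated: R1 beats it against every remaining column (Left: 9>-5, Center: 8>5, Right: 1>-2).
Country B's strategy Right is strictly dominated by Left (R1: 4>2, R3: 2>-5, R4: 10>6) and is removed.
For Country A, R1 strictly dominates R3 on the remaining columns (Left: 9>4, Center: 8>6); eliminate R3.
Row R4 is eliminated: R1 beats it against every remaining column (Left: 9>7, Center: 8>5).
Country B's strategy Left is strictly dominated by Center (R1: 9>4) and is removed.
Among the remaining strategies, none is strictly dominated by another pure strategy of the same player, so the elimination stops.
Surviving strategies — Country A: {R1}; Country B: {Center}.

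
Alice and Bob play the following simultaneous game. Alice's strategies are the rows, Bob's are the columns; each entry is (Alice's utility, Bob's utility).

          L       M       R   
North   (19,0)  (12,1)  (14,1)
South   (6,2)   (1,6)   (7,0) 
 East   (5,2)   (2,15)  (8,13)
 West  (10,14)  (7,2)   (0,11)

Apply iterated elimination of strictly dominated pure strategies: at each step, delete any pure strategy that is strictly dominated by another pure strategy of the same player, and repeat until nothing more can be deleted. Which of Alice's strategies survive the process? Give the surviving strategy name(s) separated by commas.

North

Row South is eliminated: North beats it against every remaining column (L: 19>6, M: 12>1, R: 14>7).
Alice's strategy East is strictly dominated by North (L: 19>5, M: 12>2, R: 14>8) and is removed.
Alice's strategy West is strictly dominated by North (L: 19>10, M: 12>7, R: 14>0) and is removed.
For Bob, M strictly dominates L on the remaining rows (North: 1>0); eliminate L.
Among the remaining strategies, none is strictly dominated by another pure strategy of the same player, so the elimination stops.
Surviving strategies — Alice: {North}; Bob: {M, R}.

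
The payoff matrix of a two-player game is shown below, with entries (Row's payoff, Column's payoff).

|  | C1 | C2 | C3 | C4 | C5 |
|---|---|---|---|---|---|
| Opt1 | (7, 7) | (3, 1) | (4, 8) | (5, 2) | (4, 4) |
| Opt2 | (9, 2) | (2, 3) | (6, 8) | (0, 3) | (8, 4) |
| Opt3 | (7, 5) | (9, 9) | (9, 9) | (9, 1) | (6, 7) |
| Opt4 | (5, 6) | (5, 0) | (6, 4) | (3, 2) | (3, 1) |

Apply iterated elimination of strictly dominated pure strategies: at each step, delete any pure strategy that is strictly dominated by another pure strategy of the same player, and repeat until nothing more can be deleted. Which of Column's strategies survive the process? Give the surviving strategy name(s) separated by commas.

Row's strategy Opt4 is strictly dominated by Opt3 (C1: 7>5, C2: 9>5, C3: 9>6, C4: 9>3, C5: 6>3) and is removed.
Column C1 is eliminated: C3 beats it against every remaining row (Opt1: 8>7, Opt2: 8>2, Opt3: 9>5).
Row's strategy Opt1 is strictly dominated by Opt3 (C2: 9>3, C3: 9>4, C4: 9>5, C5: 6>4) and is removed.
For Column, C3 strictly dominates C4 on the remaining rows (Opt2: 8>3, Opt3: 9>1); eliminate C4.
Column C5 is eliminated: C3 beats it against every remaining row (Opt2: 8>4, Opt3: 9>7).
Row Opt2 is eliminated: Opt3 beats it against every remaining column (C2: 9>2, C3: 9>6).
Among the remaining strategies, none is strictly dominated by another pure strategy of the same player, so the elimination stops.
Surviving strategies — Row: {Opt3}; Column: {C2, C3}.

C2, C3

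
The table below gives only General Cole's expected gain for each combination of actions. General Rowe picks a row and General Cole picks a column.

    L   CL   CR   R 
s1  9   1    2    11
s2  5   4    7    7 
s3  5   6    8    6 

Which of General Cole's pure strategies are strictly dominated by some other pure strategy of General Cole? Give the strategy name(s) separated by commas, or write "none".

L, CL

R strictly dominates L — s1: 11>9, s2: 7>5, s3: 6>5.
CR strictly dominates CL — s1: 2>1, s2: 7>4, s3: 8>6.
CR is not dominated — it holds its own against L at s2 (7>5); CL at s1 (2>1); R at s2 (7=7).
R: no other strategy beats it everywhere (L at s1 (11>9); CL at s1 (11>1); CR at s1 (11>2)).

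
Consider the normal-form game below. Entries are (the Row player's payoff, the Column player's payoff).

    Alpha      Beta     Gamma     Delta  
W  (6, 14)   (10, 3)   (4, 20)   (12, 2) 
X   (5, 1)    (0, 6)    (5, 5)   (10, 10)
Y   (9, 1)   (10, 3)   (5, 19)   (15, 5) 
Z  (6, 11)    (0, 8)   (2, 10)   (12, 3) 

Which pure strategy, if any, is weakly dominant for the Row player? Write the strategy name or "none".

Y vs W: Alpha: 9>6, Beta: 10=10, Gamma: 5>4, Delta: 15>12.
Y vs X: Alpha: 9>5, Beta: 10>0, Gamma: 5=5, Delta: 15>10.
Y vs Z: Alpha: 9>6, Beta: 10>0, Gamma: 5>2, Delta: 15>12.
Y is at least as good as every other strategy against every opponent action, so it is weakly dominant.

Y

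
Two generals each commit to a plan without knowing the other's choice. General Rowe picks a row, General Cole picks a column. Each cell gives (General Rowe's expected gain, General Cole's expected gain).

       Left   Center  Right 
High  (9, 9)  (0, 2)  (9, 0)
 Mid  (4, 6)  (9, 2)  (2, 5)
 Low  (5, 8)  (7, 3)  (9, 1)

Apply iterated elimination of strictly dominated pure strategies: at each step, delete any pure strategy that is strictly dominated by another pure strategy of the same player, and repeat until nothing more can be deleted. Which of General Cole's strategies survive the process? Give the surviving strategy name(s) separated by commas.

Left

Column Center is eliminated: Left beats it against every remaining row (High: 9>2, Mid: 6>2, Low: 8>3).
Row Mid is eliminated: High beats it against every remaining column (Left: 9>4, Right: 9>2).
For General Cole, Left strictly dominates Right on the remaining rows (High: 9>0, Low: 8>1); eliminate Right.
General Rowe's strategy Low is strictly dominated by High (Left: 9>5) and is removed.
Among the remaining strategies, none is strictly dominated by another pure strategy of the same player, so the elimination stops.
Surviving strategies — General Rowe: {High}; General Cole: {Left}.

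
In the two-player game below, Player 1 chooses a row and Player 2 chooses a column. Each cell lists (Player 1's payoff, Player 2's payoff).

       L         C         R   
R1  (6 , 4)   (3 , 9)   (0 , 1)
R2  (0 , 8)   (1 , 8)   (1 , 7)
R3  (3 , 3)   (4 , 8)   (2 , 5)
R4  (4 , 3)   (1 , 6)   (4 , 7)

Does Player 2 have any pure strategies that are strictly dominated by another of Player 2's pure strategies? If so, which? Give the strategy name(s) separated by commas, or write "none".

none

L is not dominated — it holds its own against C at R2 (8=8); R at R1 (4>1).
C: no other strategy beats it everywhere (L at R1 (9>4); R at R1 (9>1)).
R is not dominated — it holds its own against L at R3 (5>3); C at R4 (7>6).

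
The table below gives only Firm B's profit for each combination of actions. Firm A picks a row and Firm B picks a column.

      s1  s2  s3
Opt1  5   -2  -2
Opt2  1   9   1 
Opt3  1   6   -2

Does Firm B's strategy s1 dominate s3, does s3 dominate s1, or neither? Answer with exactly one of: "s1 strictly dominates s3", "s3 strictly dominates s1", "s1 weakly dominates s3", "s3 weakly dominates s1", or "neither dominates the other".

s1 weakly dominates s3

Compare s1 to s3 across every action of Firm A: Opt1: 5>-2, Opt2: 1=1, Opt3: 1>-2.
s1 is at least as good everywhere and strictly better somewhere (tied only at Opt2), so s1 weakly but not strictly dominates s3.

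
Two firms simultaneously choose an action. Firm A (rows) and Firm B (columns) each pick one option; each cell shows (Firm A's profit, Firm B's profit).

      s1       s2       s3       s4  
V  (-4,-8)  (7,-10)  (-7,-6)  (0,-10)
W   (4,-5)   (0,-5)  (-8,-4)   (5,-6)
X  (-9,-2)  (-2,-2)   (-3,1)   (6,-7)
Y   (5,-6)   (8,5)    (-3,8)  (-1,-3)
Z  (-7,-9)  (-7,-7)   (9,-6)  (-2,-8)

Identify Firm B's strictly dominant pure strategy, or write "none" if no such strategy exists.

s3 vs s1: V: -6>-8, W: -4>-5, X: 1>-2, Y: 8>-6, Z: -6>-9.
s3 vs s2: V: -6>-10, W: -4>-5, X: 1>-2, Y: 8>5, Z: -6>-7.
s3 vs s4: V: -6>-10, W: -4>-6, X: 1>-7, Y: 8>-3, Z: -6>-8.
s3 strictly beats every other strategy against every opponent action, so it is strictly dominant.

s3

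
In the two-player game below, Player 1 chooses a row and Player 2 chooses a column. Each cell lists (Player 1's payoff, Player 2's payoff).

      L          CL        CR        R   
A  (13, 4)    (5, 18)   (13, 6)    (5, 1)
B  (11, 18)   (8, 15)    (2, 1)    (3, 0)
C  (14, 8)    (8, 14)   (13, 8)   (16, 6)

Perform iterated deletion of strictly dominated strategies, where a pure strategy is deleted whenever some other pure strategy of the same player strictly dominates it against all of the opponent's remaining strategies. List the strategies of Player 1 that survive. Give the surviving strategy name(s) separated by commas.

B, C

Player 2's strategy CR is strictly dominated by CL (A: 18>6, B: 15>1, C: 14>8) and is removed.
Player 1's strategy A is strictly dominated by C (L: 14>13, CL: 8>5, R: 16>5) and is removed.
Player 2's strategy R is strictly dominated by L (B: 18>0, C: 8>6) and is removed.
Among the remaining strategies, none is strictly dominated by another pure strategy of the same player, so the elimination stops.
Surviving strategies — Player 1: {B, C}; Player 2: {L, CL}.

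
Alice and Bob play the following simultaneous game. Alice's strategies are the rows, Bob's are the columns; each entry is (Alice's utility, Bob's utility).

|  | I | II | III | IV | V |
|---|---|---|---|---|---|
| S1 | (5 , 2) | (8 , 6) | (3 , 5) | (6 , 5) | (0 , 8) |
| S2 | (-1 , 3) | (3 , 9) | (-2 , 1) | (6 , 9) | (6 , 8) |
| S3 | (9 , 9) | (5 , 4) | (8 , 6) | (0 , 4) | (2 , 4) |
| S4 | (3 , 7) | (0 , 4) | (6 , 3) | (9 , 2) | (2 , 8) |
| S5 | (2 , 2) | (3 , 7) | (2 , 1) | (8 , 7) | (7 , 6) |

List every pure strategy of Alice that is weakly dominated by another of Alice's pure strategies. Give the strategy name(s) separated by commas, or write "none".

S2

S1: no other strategy beats it everywhere (S2 at I (5>-1); S3 at II (8>5); S4 at I (5>3); S5 at I (5>2)).
S2 is weakly dominated by S5 (I: 2>-1, II: 3=3, III: 2>-2, IV: 8>6, V: 7>6).
Nothing dominates S3: S1 at I (9>5); S2 at I (9>-1); S4 at I (9>3); S5 at I (9>2).
Nothing dominates S4: S1 at III (6>3); S2 at I (3>-1); S3 at IV (9>0); S5 at I (3>2).
Nothing dominates S5: S1 at IV (8>6); S2 at I (2>-1); S3 at IV (8>0); S4 at II (3>0).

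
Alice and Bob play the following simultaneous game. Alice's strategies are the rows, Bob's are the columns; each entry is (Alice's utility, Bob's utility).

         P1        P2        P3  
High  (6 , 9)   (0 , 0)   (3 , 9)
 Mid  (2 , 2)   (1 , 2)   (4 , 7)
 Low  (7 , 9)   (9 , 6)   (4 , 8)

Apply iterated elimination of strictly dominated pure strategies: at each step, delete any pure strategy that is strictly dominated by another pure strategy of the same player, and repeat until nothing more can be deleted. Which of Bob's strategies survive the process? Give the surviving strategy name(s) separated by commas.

P1, P3

For Alice, Low strictly dominates High on the remaining columns (P1: 7>6, P2: 9>0, P3: 4>3); eliminate High.
Bob's strategy P2 is strictly dominated by P3 (Mid: 7>2, Low: 8>6) and is removed.
Among the remaining strategies, none is strictly dominated by another pure strategy of the same player, so the elimination stops.
Surviving strategies — Alice: {Mid, Low}; Bob: {P1, P3}.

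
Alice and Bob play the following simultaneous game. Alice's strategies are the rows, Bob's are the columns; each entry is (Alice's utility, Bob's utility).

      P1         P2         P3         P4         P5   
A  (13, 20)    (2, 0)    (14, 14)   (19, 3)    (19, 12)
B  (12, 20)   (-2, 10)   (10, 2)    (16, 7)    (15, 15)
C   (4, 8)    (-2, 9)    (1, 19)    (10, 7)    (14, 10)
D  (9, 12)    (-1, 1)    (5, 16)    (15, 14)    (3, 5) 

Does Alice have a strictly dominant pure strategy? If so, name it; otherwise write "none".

A

A vs B: P1: 13>12, P2: 2>-2, P3: 14>10, P4: 19>16, P5: 19>15.
A vs C: P1: 13>4, P2: 2>-2, P3: 14>1, P4: 19>10, P5: 19>14.
A vs D: P1: 13>9, P2: 2>-1, P3: 14>5, P4: 19>15, P5: 19>3.
A strictly beats every other strategy against every opponent action, so it is strictly dominant.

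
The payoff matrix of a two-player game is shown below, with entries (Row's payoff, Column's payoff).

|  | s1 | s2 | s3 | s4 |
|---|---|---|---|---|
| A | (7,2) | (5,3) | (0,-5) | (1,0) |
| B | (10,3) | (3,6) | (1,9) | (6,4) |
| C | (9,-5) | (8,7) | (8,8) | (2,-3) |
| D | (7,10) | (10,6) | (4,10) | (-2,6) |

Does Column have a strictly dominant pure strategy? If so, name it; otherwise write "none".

none

s1 fails to dominate s2 at A (2<3).
s2 fails to dominate s1 at D (6<10).
s3 fails to dominate s1 at A (-5<2).
s4 fails to dominate s1 at A (0<2).
No single strategy dominates all the others.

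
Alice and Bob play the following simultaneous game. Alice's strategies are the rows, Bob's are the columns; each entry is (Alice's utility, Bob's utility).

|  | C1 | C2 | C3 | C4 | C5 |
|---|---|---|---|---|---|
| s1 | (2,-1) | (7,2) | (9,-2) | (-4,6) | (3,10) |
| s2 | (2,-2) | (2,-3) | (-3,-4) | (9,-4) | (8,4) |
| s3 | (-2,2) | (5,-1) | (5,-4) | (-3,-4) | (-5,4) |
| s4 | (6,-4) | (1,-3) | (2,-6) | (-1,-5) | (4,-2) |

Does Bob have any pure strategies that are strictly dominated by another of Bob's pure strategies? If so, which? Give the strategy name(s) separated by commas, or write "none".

C1, C2, C3, C4

C1 is strictly dominated by C5 (s1: 10>-1, s2: 4>-2, s3: 4>2, s4: -2>-4).
C2: dominated, since C5 does at least as well everywhere (s1: 10>2, s2: 4>-3, s3: 4>-1, s4: -2>-3).
C1 strictly dominates C3 — s1: -1>-2, s2: -2>-4, s3: 2>-4, s4: -4>-6.
C4: dominated, since C5 does at least as well everywhere (s1: 10>6, s2: 4>-4, s3: 4>-4, s4: -2>-5).
C5: no other strategy beats it everywhere (C1 at s1 (10>-1); C2 at s1 (10>2); C3 at s1 (10>-2); C4 at s1 (10>6)).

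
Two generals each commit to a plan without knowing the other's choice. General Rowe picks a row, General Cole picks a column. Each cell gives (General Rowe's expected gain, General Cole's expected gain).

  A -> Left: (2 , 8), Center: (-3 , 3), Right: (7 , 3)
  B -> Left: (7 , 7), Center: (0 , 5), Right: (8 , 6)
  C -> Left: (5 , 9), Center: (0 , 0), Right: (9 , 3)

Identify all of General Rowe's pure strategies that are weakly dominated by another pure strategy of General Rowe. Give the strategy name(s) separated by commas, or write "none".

A is weakly dominated by B (Left: 7>2, Center: 0>-3, Right: 8>7).
Nothing dominates B: A at Left (7>2); C at Left (7>5).
C: no other strategy beats it everywhere (A at Left (5>2); B at Right (9>8)).

A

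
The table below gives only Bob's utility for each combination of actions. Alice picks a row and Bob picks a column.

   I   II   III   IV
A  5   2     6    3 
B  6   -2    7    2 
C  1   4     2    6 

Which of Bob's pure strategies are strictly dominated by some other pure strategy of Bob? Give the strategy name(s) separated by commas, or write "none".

I, II

I: dominated, since III does at least as well everywhere (A: 6>5, B: 7>6, C: 2>1).
II: dominated, since IV does at least as well everywhere (A: 3>2, B: 2>-2, C: 6>4).
III is not dominated — it holds its own against I at A (6>5); II at A (6>2); IV at A (6>3).
Nothing dominates IV: I at C (6>1); II at A (3>2); III at C (6>2).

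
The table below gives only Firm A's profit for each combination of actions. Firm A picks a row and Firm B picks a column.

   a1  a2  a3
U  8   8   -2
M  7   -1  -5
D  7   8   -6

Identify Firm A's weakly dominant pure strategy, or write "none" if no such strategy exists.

U vs M: a1: 8>7, a2: 8>-1, a3: -2>-5.
U vs D: a1: 8>7, a2: 8=8, a3: -2>-6.
U is at least as good as every other strategy against every opponent action, so it is weakly dominant.

U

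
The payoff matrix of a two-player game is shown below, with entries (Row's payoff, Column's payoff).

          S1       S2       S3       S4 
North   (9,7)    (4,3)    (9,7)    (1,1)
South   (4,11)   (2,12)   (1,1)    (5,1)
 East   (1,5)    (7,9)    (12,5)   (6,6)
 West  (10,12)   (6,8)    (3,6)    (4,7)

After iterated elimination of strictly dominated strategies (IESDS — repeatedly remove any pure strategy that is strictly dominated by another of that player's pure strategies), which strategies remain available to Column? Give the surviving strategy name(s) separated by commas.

Column S4 is eliminated: S2 beats it against every remaining row (North: 3>1, South: 12>1, East: 9>6, West: 8>7).
Row's strategy South is strictly dominated by North (S1: 9>4, S2: 4>2, S3: 9>1) and is removed.
Among the remaining strategies, none is strictly dominated by another pure strategy of the same player, so the elimination stops.
Surviving strategies — Row: {North, East, West}; Column: {S1, S2, S3}.

S1, S2, S3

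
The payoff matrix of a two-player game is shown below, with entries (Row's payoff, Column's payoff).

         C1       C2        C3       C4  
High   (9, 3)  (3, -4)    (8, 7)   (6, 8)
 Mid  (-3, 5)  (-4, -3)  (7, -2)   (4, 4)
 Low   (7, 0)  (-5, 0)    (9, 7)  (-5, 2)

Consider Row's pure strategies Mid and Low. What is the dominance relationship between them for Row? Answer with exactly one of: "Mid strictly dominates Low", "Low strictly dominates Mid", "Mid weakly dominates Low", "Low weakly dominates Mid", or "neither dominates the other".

neither dominates the other

Compare Mid to Low across every action of Column: C1: -3<7, C2: -4>-5, C3: 7<9, C4: 4>-5.
Mid does better at C2, C4 but worse at C1, C3; neither strategy dominates the other.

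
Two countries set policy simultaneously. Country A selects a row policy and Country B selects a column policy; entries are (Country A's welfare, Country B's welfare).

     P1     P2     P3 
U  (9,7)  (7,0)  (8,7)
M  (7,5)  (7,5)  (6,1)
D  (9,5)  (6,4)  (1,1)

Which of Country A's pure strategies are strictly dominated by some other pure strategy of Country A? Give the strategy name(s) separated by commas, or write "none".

none

U: no other strategy beats it everywhere (M at P1 (9>7); D at P1 (9=9)).
Nothing dominates M: U at P2 (7=7); D at P2 (7>6).
D: no other strategy beats it everywhere (U at P1 (9=9); M at P1 (9>7)).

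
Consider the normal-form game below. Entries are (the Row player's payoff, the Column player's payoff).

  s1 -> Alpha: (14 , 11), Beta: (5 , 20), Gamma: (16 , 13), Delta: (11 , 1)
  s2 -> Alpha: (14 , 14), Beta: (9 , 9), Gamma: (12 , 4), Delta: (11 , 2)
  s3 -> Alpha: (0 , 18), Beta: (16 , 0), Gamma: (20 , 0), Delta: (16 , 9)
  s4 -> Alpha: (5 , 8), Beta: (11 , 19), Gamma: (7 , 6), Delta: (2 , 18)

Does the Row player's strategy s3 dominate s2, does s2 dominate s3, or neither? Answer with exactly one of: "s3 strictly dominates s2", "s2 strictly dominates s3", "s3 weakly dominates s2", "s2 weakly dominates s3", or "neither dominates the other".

neither dominates the other

s3's payoffs vs s2's, by the Column player's action — Alpha: 0<14, Beta: 16>9, Gamma: 20>12, Delta: 16>11.
s3 does better at Beta, Gamma, Delta but worse at Alpha; neither strategy dominates the other.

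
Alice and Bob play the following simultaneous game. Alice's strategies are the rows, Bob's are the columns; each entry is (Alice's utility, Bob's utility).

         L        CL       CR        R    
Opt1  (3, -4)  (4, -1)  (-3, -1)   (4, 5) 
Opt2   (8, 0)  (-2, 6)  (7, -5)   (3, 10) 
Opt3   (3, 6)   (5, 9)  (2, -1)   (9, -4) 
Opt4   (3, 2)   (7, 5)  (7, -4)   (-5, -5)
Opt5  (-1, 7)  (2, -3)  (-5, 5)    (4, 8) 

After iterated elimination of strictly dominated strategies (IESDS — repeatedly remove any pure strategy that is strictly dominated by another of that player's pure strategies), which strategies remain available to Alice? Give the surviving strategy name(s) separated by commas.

For Alice, Opt3 strictly dominates Opt5 on the remaining columns (L: 3>-1, CL: 5>2, CR: 2>-5, R: 9>4); eliminate Opt5.
For Bob, CL strictly dominates L on the remaining rows (Opt1: -1>-4, Opt2: 6>0, Opt3: 9>6, Opt4: 5>2); eliminate L.
Alice's strategy Opt1 is strictly dominated by Opt3 (CL: 5>4, CR: 2>-3, R: 9>4) and is removed.
Bob's strategy CR is strictly dominated by CL (Opt2: 6>-5, Opt3: 9>-1, Opt4: 5>-4) and is removed.
Row Opt2 is eliminated: Opt3 beats it against every remaining column (CL: 5>-2, R: 9>3).
For Bob, CL strictly dominates R on the remaining rows (Opt3: 9>-4, Opt4: 5>-5); eliminate R.
Alice's strategy Opt3 is strictly dominated by Opt4 (CL: 7>5) and is removed.
Among the remaining strategies, none is strictly dominated by another pure strategy of the same player, so the elimination stops.
Surviving strategies — Alice: {Opt4}; Bob: {CL}.

Opt4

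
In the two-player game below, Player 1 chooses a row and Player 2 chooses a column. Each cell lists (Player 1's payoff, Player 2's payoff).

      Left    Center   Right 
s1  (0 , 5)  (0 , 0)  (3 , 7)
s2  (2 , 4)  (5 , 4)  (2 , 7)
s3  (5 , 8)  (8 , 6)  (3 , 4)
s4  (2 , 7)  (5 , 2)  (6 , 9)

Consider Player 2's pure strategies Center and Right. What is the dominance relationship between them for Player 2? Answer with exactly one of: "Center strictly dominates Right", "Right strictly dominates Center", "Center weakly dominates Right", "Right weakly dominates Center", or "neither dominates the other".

Center's payoffs vs Right's, by Player 1's action — s1: 0<7, s2: 4<7, s3: 6>4, s4: 2<9.
Center does better at s3 but worse at s1, s2, s4; neither strategy dominates the other.

neither dominates the other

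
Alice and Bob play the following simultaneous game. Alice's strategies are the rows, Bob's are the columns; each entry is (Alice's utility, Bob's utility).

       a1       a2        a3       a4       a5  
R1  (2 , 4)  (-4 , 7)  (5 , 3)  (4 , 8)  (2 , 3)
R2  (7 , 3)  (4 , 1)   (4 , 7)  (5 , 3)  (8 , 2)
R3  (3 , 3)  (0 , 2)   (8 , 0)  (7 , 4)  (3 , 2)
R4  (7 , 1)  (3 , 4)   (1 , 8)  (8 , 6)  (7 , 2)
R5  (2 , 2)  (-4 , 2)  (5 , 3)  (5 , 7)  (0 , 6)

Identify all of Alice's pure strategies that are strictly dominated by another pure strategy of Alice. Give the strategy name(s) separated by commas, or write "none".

R3 strictly dominates R1 — a1: 3>2, a2: 0>-4, a3: 8>5, a4: 7>4, a5: 3>2.
Nothing dominates R2: R1 at a1 (7>2); R3 at a1 (7>3); R4 at a1 (7=7); R5 at a1 (7>2).
R3: no other strategy beats it everywhere (R1 at a1 (3>2); R2 at a3 (8>4); R4 at a3 (8>1); R5 at a1 (3>2)).
R4: no other strategy beats it everywhere (R1 at a1 (7>2); R2 at a1 (7=7); R3 at a1 (7>3); R5 at a1 (7>2)).
R3 strictly dominates R5 — a1: 3>2, a2: 0>-4, a3: 8>5, a4: 7>5, a5: 3>0.

R1, R5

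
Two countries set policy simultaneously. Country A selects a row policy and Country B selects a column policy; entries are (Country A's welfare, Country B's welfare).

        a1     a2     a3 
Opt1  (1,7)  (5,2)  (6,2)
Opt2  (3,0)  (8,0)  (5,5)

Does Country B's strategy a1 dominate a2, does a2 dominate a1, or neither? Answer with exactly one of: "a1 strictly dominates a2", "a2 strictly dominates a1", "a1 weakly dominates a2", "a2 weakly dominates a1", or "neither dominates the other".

a1's payoffs vs a2's, by Country A's action — Opt1: 7>2, Opt2: 0=0.
a1 is at least as good everywhere and strictly better somewhere (tied only at Opt2), so a1 weakly but not strictly dominates a2.

a1 weakly dominates a2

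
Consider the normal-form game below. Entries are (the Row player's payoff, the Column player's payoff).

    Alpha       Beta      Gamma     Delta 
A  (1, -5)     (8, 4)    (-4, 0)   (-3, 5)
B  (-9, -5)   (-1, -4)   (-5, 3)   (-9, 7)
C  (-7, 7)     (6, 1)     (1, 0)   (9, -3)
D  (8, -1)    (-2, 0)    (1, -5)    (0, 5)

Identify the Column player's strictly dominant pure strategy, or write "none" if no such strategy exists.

Alpha fails to dominate Beta at A (-5<4).
Beta fails to dominate Alpha at C (1<7).
Gamma fails to dominate Alpha at C (0<7).
Delta fails to dominate Alpha at C (-3<7).
No single strategy dominates all the others.

none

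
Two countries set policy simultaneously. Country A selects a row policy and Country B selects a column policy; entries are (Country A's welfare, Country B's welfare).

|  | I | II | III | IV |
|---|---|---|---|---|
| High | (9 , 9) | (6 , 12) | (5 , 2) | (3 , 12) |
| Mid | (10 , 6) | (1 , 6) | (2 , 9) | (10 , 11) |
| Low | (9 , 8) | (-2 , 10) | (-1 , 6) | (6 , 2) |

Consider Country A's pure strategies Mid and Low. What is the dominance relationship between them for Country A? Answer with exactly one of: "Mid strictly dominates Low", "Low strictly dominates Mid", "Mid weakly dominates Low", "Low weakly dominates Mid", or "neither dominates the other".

Mid's payoffs vs Low's, by Country B's action — I: 10>9, II: 1>-2, III: 2>-1, IV: 10>6.
Every comparison favours Mid, so Mid strictly dominates Low.

Mid strictly dominates Low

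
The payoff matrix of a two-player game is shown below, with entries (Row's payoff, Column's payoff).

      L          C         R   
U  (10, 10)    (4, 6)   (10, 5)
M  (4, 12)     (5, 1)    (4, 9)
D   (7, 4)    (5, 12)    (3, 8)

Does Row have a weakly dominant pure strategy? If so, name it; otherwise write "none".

U fails to dominate M at C (4<5).
M fails to dominate U at L (4<10).
D fails to dominate U at L (7<10).
No single strategy dominates all the others.

none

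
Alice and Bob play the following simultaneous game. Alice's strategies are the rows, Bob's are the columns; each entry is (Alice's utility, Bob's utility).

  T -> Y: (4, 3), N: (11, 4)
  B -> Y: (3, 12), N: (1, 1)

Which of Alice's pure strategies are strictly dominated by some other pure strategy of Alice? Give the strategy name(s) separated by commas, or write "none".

Nothing dominates T: B at Y (4>3).
B is strictly dominated by T (Y: 4>3, N: 11>1).

B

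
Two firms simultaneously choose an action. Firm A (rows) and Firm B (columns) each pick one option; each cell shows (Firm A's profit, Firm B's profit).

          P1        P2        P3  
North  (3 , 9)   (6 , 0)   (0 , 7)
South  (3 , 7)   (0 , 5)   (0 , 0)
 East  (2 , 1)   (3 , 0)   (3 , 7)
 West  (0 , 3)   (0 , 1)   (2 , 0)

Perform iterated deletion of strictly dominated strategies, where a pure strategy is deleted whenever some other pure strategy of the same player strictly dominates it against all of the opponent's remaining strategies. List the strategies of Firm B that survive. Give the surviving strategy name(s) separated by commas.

P1, P3

For Firm A, East strictly dominates West on the remaining columns (P1: 2>0, P2: 3>0, P3: 3>2); eliminate West.
For Firm B, P1 strictly dominates P2 on the remaining rows (North: 9>0, South: 7>5, East: 1>0); eliminate P2.
Among the remaining strategies, none is strictly dominated by another pure strategy of the same player, so the elimination stops.
Surviving strategies — Firm A: {North, South, East}; Firm B: {P1, P3}.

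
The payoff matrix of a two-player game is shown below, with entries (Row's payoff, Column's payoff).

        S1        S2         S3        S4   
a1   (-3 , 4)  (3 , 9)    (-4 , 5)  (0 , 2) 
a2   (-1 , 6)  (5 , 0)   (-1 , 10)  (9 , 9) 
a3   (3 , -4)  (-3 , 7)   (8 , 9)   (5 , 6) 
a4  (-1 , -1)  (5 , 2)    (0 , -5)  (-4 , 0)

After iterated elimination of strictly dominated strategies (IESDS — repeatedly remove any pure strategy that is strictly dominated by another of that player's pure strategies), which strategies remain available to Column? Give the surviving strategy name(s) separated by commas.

S2, S3, S4

For Row, a2 strictly dominates a1 on the remaining columns (S1: -1>-3, S2: 5>3, S3: -1>-4, S4: 9>0); eliminate a1.
Column's strategy S1 is strictly dominated by S4 (a2: 9>6, a3: 6>-4, a4: 0>-1) and is removed.
Among the remaining strategies, none is strictly dominated by another pure strategy of the same player, so the elimination stops.
Surviving strategies — Row: {a2, a3, a4}; Column: {S2, S3, S4}.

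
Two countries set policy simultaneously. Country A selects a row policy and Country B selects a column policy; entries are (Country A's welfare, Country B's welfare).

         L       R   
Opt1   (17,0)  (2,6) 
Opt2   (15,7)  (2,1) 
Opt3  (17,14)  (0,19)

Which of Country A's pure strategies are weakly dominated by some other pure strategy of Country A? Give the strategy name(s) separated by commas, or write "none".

Opt2, Opt3

Opt1 is not dominated — it holds its own against Opt2 at L (17>15); Opt3 at R (2>0).
Opt1 weakly dominates Opt2 — L: 17>15, R: 2=2.
Opt3 is weakly dominated by Opt1 (L: 17=17, R: 2>0).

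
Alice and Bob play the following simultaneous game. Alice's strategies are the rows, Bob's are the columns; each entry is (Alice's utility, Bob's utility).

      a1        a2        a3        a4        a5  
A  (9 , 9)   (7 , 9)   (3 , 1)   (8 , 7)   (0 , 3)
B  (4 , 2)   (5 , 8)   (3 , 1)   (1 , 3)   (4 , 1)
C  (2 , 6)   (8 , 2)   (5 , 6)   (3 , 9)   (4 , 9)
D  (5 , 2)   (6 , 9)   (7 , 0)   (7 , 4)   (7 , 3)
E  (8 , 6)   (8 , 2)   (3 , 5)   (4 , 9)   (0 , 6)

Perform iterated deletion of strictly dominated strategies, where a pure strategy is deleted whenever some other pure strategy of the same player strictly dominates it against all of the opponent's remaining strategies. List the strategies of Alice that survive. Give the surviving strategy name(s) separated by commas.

A, C, D, E

Alice's strategy B is strictly dominated by D (a1: 5>4, a2: 6>5, a3: 7>3, a4: 7>1, a5: 7>4) and is removed.
Column a3 is eliminated: a4 beats it against every remaining row (A: 7>1, C: 9>6, D: 4>0, E: 9>5).
Among the remaining strategies, none is strictly dominated by another pure strategy of the same player, so the elimination stops.
Surviving strategies — Alice: {A, C, D, E}; Bob: {a1, a2, a4, a5}.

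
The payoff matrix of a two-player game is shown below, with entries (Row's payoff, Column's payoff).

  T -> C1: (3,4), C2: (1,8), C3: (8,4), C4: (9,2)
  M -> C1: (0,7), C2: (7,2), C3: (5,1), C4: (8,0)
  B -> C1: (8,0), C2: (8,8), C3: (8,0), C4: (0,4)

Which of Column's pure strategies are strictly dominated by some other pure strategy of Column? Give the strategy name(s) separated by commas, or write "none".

C3, C4

Nothing dominates C1: C2 at M (7>2); C3 at T (4=4); C4 at T (4>2).
C2: no other strategy beats it everywhere (C1 at T (8>4); C3 at T (8>4); C4 at T (8>2)).
C2 strictly dominates C3 — T: 8>4, M: 2>1, B: 8>0.
C4: dominated, since C2 does at least as well everywhere (T: 8>2, M: 2>0, B: 8>4).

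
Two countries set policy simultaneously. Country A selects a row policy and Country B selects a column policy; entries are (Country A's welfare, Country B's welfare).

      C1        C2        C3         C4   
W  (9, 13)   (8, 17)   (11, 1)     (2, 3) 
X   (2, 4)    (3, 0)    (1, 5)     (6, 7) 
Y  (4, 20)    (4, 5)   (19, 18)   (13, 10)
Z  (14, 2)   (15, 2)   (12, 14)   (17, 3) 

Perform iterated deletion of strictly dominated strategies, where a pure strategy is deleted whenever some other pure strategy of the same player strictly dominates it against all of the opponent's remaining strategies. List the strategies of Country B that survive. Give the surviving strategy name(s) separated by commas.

C1, C3

Country A's strategy W is strictly dominated by Z (C1: 14>9, C2: 15>8, C3: 12>11, C4: 17>2) and is removed.
For Country A, Y strictly dominates X on the remaining columns (C1: 4>2, C2: 4>3, C3: 19>1, C4: 13>6); eliminate X.
For Country B, C3 strictly dominates C2 on the remaining rows (Y: 18>5, Z: 14>2); eliminate C2.
Country B's strategy C4 is strictly dominated by C3 (Y: 18>10, Z: 14>3) and is removed.
Among the remaining strategies, none is strictly dominated by another pure strategy of the same player, so the elimination stops.
Surviving strategies — Country A: {Y, Z}; Country B: {C1, C3}.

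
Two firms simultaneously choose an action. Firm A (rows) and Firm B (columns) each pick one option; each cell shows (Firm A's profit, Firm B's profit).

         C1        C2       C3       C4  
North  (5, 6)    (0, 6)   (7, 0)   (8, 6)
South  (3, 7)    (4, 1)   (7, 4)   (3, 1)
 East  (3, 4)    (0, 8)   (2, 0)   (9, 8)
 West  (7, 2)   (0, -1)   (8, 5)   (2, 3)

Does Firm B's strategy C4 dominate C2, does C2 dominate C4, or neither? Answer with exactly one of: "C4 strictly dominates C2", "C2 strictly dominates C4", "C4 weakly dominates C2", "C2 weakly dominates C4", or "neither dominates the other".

C4 weakly dominates C2

Compare C4 to C2 across every action of Firm A: North: 6=6, South: 1=1, East: 8=8, West: 3>-1.
C4 is at least as good everywhere and strictly better somewhere (tied only at North, South, East), so C4 weakly but not strictly dominates C2.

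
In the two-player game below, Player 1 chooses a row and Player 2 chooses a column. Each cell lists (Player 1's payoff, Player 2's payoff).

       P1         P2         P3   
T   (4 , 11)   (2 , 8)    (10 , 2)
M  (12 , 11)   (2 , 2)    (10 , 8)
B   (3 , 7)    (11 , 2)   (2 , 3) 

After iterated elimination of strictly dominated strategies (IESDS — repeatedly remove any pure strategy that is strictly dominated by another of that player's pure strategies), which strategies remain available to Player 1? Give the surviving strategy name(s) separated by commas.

M

Player 2's strategy P2 is strictly dominated by P1 (T: 11>8, M: 11>2, B: 7>2) and is removed.
Player 1's strategy B is strictly dominated by T (P1: 4>3, P3: 10>2) and is removed.
For Player 2, P1 strictly dominates P3 on the remaining rows (T: 11>2, M: 11>8); eliminate P3.
For Player 1, M strictly dominates T on the remaining columns (P1: 12>4); eliminate T.
Among the remaining strategies, none is strictly dominated by another pure strategy of the same player, so the elimination stops.
Surviving strategies — Player 1: {M}; Player 2: {P1}.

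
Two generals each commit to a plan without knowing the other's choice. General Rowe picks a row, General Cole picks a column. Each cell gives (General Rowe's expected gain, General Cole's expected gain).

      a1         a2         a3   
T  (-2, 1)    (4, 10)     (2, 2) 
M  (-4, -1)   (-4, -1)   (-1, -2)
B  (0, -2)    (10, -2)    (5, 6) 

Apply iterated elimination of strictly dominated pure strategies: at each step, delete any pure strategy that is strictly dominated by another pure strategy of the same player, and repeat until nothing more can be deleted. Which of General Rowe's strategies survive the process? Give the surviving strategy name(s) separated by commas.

B

General Rowe's strategy T is strictly dominated by B (a1: 0>-2, a2: 10>4, a3: 5>2) and is removed.
General Rowe's strategy M is strictly dominated by B (a1: 0>-4, a2: 10>-4, a3: 5>-1) and is removed.
For General Cole, a3 strictly dominates a1 on the remaining rows (B: 6>-2); eliminate a1.
Column a2 is eliminated: a3 beats it against every remaining row (B: 6>-2).
Among the remaining strategies, none is strictly dominated by another pure strategy of the same player, so the elimination stops.
Surviving strategies — General Rowe: {B}; General Cole: {a3}.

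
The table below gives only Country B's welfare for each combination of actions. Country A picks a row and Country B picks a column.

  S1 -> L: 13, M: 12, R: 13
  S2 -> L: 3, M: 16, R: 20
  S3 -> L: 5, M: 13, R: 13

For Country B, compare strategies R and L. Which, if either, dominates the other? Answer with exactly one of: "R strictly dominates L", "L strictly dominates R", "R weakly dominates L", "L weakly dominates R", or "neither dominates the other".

R weakly dominates L

Compare R to L across every action of Country A: S1: 13=13, S2: 20>3, S3: 13>5.
R is at least as good everywhere and strictly better somewhere (tied only at S1), so R weakly but not strictly dominates L.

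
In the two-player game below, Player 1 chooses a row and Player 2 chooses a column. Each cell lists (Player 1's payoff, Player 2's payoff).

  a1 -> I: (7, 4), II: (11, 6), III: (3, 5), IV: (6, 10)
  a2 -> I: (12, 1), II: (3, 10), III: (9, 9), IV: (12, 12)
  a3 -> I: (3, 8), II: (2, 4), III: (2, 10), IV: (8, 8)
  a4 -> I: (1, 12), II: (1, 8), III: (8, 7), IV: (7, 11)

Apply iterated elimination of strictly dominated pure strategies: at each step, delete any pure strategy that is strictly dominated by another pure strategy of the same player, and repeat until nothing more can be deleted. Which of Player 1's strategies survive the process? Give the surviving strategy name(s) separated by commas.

a2

For Player 1, a2 strictly dominates a3 on the remaining columns (I: 12>3, II: 3>2, III: 9>2, IV: 12>8); eliminate a3.
Row a4 is eliminated: a2 beats it against every remaining column (I: 12>1, II: 3>1, III: 9>8, IV: 12>7).
For Player 2, II strictly dominates I on the remaining rows (a1: 6>4, a2: 10>1); eliminate I.
Player 2's strategy II is strictly dominated by IV (a1: 10>6, a2: 12>10) and is removed.
Row a1 is eliminated: a2 beats it against every remaining column (III: 9>3, IV: 12>6).
For Player 2, IV strictly dominates III on the remaining rows (a2: 12>9); eliminate III.
Among the remaining strategies, none is strictly dominated by another pure strategy of the same player, so the elimination stops.
Surviving strategies — Player 1: {a2}; Player 2: {IV}.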